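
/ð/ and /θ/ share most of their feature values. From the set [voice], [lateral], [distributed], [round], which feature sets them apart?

[voice]

/ð/ is the voiced dental fricative and /θ/ is the voiceless dental fricative. Both are [-lateral], [+distributed], [-round]. /ð/ is [+voice] while /θ/ is [-voice], so the distinguishing feature is [voice].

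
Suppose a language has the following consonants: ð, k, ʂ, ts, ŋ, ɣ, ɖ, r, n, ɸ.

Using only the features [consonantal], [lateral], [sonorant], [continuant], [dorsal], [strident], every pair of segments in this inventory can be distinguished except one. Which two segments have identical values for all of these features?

Both /ɸ/ and /ð/ are [+consonantal], [−lateral], [−sonorant], [+continuant], [−dorsal], [−strident]. Since the list omits [voice], [labial] and [coronal] — which do distinguish the voiceless bilabial fricative from the voiced dental fricative — this pair collapses; all other pairs remain distinct.

ɸ, ð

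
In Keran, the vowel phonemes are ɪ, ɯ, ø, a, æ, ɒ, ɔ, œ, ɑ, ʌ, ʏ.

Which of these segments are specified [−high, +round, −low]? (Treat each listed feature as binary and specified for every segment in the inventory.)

ø, ɔ, œ

First, the [−high] segments are /ø, a, æ, ɒ, ɔ, œ, ɑ, ʌ/.
Of those, [+round] gives /ø, ɒ, ɔ, œ/.
Within that set, [−low] leaves /ø, ɔ, œ/.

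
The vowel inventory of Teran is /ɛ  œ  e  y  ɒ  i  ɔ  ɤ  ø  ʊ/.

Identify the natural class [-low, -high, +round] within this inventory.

œ, ɔ, ø

Checking each segment against [-low], [-high], [+round]: /œ/ (mid front rounded lax vowel), /ɔ/ (mid back rounded lax vowel), /ø/ (mid front rounded tense vowel) satisfy every feature; every other segment in the inventory fails at least one.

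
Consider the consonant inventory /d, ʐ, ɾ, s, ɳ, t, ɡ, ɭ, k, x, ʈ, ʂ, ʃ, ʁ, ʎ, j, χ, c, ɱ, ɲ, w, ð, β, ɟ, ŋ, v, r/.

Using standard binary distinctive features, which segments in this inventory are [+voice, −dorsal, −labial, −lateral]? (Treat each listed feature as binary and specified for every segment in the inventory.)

d, ʐ, ɾ, ɳ, ð, r

First, the [+voice] segments are /d, ʐ, ɾ, ɳ, ɡ, ɭ, ʁ, ʎ, j, ɱ, ɲ, w, ð, β, ɟ, ŋ, v, r/.
Intersecting with [−dorsal] gives /d, ʐ, ɾ, ɳ, ɭ, ɱ, ð, β, v, r/.
Then [−labial] gives /d, ʐ, ɾ, ɳ, ɭ, ð, r/.
Among these, [−lateral] leaves /d, ʐ, ɾ, ɳ, ð, r/.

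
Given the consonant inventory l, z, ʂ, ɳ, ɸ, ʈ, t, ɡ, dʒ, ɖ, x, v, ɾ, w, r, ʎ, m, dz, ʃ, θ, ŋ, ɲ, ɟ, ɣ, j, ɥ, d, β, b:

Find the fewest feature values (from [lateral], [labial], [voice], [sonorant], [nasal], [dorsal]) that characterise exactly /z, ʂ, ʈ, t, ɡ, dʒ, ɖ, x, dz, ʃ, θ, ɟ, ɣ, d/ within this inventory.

Every target segment is [−sonorant], [−labial]; each remaining inventory member fails at least one of these. Each conjunct is needed — [−labial] alone would also admit /l, ɳ, ɾ, r, …/; [−sonorant] alone would also admit /ɸ, v, β, b/ — and no other single listed feature has exactly this extension, so two is the minimum.

[−sonorant, −labial]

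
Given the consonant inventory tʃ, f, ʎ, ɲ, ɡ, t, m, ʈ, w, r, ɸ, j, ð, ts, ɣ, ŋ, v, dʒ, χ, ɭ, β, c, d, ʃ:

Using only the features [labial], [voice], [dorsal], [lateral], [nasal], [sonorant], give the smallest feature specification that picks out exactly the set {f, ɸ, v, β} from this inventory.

[-sonorant, +labial]

The class [-sonorant], [+labial] has exactly /f, ɸ, v, β/ as its extension in this inventory. No smaller conjunction from the listed features achieves this: [+labial] alone would also admit /m, w/; [-sonorant] alone would also admit /tʃ, ɡ, t, ʈ, …/; and checking the remaining single features turns up none with this extension.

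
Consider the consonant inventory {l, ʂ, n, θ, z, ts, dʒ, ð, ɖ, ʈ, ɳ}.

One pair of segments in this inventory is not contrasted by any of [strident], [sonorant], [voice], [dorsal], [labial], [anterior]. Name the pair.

/l/ (alveolar lateral approximant) and /n/ (alveolar nasal) are both [−strident], [+sonorant], [+voice], [−dorsal], [−labial], [+anterior], so none of the listed features separates them. (They do differ in [nasal] and [lateral], which are not among the given features.) Every other pair in the inventory differs on at least one listed feature.

l, n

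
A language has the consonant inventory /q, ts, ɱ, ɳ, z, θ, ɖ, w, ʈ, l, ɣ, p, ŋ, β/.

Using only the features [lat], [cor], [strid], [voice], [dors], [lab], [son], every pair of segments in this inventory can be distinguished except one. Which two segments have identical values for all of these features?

ʈ, θ

On the given features, /ʈ/ and /θ/ have an identical profile: [-lateral], [+coronal], [-strident], [-voice], [-dorsal], [-labial], [-sonorant]. No other two segments in the inventory coincide on all 7 features. (They do differ in [continuant], [anterior] and [distributed], which are not among the given features.)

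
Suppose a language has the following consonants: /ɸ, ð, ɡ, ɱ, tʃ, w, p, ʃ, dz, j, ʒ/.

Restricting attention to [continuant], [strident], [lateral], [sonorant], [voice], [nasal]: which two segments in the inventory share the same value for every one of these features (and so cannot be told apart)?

j, w

/j/ (palatal glide) and /w/ (labial-velar glide) are both [+continuant], [-strident], [-lateral], [+sonorant], [+voice], [-nasal], so none of the listed features separates them. (They do differ in [labial], [round] and [back], which are not among the given features.) Every other pair in the inventory differs on at least one listed feature.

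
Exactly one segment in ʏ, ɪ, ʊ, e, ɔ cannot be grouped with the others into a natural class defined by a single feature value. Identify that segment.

[tense] groups all but one: /ʊ, ʏ, ɔ, ɪ/ share [−tense] while /e/ (mid front unrounded tense vowel) alone is [+tense]. Removing any other segment would not leave a single-feature class that excludes it.

e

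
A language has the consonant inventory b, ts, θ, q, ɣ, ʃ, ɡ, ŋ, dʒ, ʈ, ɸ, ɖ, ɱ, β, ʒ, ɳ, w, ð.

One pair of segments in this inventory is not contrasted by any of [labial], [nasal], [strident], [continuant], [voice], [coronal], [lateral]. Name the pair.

β, w

On the given features, /β/ and /w/ have an identical profile: [+labial], [−nasal], [−strident], [+continuant], [+voice], [−coronal], [−lateral]. No other two segments in the inventory coincide on all 7 features. (They do differ in [sonorant], [round] and [dorsal], which are not among the given features.)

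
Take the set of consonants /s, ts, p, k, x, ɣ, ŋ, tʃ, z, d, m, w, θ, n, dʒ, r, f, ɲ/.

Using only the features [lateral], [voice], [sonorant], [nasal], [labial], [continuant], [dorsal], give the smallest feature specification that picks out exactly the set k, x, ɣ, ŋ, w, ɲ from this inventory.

/k, x, ɣ, ŋ, w, ɲ/ are exactly the [+dorsal] segments in the inventory, so a single feature suffices.

[+dorsal]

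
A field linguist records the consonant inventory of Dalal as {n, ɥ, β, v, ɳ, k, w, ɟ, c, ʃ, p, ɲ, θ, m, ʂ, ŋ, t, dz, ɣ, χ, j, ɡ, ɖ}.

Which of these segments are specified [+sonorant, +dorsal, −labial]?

Checking each segment against [+sonorant], [+dorsal], [−labial]: /ɲ/ (palatal nasal), /ŋ/ (velar nasal), /j/ (palatal glide) satisfy every feature; every other segment in the inventory fails at least one.

ɲ, ŋ, j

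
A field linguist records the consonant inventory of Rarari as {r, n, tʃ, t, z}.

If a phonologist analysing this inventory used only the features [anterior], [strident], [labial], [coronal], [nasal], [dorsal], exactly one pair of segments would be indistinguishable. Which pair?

Both /r/ and /t/ are [+anterior], [−strident], [−labial], [+coronal], [−nasal], [−dorsal]. Since the list omits [sonorant], [voice] and [continuant] — which do distinguish the alveolar trill from the voiceless alveolar stop — this pair collapses; all other pairs remain distinct.

r, t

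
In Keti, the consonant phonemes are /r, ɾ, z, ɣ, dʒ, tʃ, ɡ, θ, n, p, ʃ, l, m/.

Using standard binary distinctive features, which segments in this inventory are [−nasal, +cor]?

Eliminate segments failing any feature: /ɣ, ɡ, p/ are [−coronal]; /n, m/ are [+nasal]. The remaining /r, ɾ, z, dʒ, tʃ, θ, ʃ, l/ satisfy [−nasal], [+coronal].

r, ɾ, z, dʒ, tʃ, θ, ʃ, l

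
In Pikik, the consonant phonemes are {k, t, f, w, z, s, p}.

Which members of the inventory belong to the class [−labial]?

k, t, z, s

The [−labial] segments here are /k, t, z, s/; the remaining /f, w, p/ are [+labial].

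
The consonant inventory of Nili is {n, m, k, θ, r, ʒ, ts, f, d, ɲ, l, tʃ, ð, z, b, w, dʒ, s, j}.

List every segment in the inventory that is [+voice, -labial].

n, r, ʒ, d, ɲ, l, ð, z, dʒ, j

Among the inventory, the [+voice] segments are /n, m, r, ʒ, d, ɲ, l, ð, z, b, w, dʒ, j/.
Then [-labial] leaves /n, r, ʒ, d, ɲ, l, ð, z, dʒ, j/.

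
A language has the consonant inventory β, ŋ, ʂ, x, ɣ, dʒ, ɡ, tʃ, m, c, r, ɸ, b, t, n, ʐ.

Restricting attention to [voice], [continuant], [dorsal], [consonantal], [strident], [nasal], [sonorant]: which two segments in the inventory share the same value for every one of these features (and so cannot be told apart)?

On the given features, /n/ and /m/ have an identical profile: [+voice], [-continuant], [-dorsal], [+consonantal], [-strident], [+nasal], [+sonorant]. No other two segments in the inventory coincide on all 7 features. (They do differ in [labial] and [coronal], which are not among the given features.)

n, m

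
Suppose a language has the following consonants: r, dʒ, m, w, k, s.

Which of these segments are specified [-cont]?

dʒ, m, k

The feature [continuant] marks segments produced without complete oral closure. In this inventory /dʒ, m, k/ lack that property, so they are [-continuant]; /r, w, s/ are [+continuant].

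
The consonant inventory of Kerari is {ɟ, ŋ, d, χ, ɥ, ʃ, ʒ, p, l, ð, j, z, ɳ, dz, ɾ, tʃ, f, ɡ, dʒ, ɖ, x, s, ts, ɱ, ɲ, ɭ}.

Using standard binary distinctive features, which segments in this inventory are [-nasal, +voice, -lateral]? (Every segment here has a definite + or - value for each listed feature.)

ɟ, d, ɥ, ʒ, ð, j, z, dz, ɾ, ɡ, dʒ, ɖ

Among the inventory, the [-nasal] segments are /ɟ, d, χ, ɥ, ʃ, ʒ, p, l, ð, j, z, dz, ɾ, tʃ, f, ɡ, dʒ, ɖ, x, s, ts, ɭ/.
Of those, [+voice] gives /ɟ, d, ɥ, ʒ, l, ð, j, z, dz, ɾ, ɡ, dʒ, ɖ, ɭ/.
Then [-lateral] leaves /ɟ, d, ɥ, ʒ, ð, j, z, dz, ɾ, ɡ, dʒ, ɖ/.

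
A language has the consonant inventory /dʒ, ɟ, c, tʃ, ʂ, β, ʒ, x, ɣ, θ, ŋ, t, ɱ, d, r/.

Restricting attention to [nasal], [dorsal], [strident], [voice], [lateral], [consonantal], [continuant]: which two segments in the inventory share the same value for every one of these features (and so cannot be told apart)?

β, r

Both /β/ and /r/ are [−nasal], [−dorsal], [−strident], [+voice], [−lateral], [+consonantal], [+continuant]. Since the list omits [sonorant], [labial] and [coronal] — which do distinguish the voiced bilabial fricative from the alveolar trill — this pair collapses; all other pairs remain distinct.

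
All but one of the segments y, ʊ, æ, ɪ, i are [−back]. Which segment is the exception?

/i, æ, ɪ, y/ are all [−back]; /ʊ/ (high back rounded lax vowel) is [+back].

ʊ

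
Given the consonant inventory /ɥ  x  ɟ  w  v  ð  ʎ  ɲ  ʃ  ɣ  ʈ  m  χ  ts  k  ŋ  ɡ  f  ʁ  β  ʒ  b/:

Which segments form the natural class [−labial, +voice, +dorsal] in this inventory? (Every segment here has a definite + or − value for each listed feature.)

ɟ, ʎ, ɲ, ɣ, ŋ, ɡ, ʁ

First, the [−labial] segments are /x, ɟ, ð, ʎ, ɲ, ʃ, ɣ, ʈ, χ, ts, k, ŋ, ɡ, ʁ, ʒ/.
Then [+voice] gives /ɟ, ð, ʎ, ɲ, ɣ, ŋ, ɡ, ʁ, ʒ/.
Of those, [+dorsal] leaves /ɟ, ʎ, ɲ, ɣ, ŋ, ɡ, ʁ/.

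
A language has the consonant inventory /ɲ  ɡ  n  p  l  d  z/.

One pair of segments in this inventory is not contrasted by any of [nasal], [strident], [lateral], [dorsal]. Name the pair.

d, p

/d/ (voiced alveolar stop) and /p/ (voiceless bilabial stop) are both [−nasal], [−strident], [−lateral], [−dorsal], so none of the listed features separates them. (They do differ in [voice], [labial] and [coronal], which are not among the given features.) Every other pair in the inventory differs on at least one listed feature.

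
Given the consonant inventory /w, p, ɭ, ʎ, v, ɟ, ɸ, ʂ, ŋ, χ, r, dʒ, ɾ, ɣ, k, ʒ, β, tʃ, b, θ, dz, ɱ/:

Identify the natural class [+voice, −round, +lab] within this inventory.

v, β, b, ɱ

Checking each segment against [+voice], [−round], [+labial]: /v/ (voiced labiodental fricative), /β/ (voiced bilabial fricative), /b/ (voiced bilabial stop), /ɱ/ (labiodental nasal) satisfy every feature; every other segment in the inventory fails at least one.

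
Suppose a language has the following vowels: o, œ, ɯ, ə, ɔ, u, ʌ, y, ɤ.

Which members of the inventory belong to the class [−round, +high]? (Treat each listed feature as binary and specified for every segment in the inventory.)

ɯ

Eliminate segments failing any feature: /o, œ, ɔ, u, y/ are [+round]; /ə, ʌ, ɤ/ are [−high]. The remaining /ɯ/ satisfy [−round], [+high].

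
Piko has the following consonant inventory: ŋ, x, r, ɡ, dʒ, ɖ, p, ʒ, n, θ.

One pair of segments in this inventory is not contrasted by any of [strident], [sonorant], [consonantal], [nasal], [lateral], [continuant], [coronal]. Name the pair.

p, ɡ

On the given features, /p/ and /ɡ/ have an identical profile: [−strident], [−sonorant], [+consonantal], [−nasal], [−lateral], [−continuant], [−coronal]. No other two segments in the inventory coincide on all 7 features. (They do differ in [voice], [labial] and [dorsal], which are not among the given features.)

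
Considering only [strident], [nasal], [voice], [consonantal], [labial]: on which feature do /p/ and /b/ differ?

[voice]

/p/ is the voiceless bilabial stop and /b/ is the voiced bilabial stop. Both are [−strident], [−nasal], [+consonantal], [+labial]. /p/ is [−voice] while /b/ is [+voice], so the distinguishing feature is [voice].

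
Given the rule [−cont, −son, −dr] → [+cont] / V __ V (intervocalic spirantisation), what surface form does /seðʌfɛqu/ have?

/q/ satisfies [−cont, −son, −dr] and sits in V __ V. The [+continuant] counterpart of the voiceless uvular stop is /χ/. Other segments in /seðʌfɛqu/ either fail the structural description or are not in the environment, so the surface form is [seðʌfɛχu].

[seðʌfɛχu]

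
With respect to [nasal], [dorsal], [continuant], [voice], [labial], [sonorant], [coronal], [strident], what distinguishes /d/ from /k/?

[voice], [coronal], [dorsal]

/d/ is the voiced alveolar stop and /k/ is the voiceless velar stop. Both are [−nasal], [−continuant], [−labial], [−sonorant], [−strident]. /d/ is [+voice] while /k/ is [−voice]; /d/ is [+coronal] while /k/ is [−coronal]; /d/ is [−dorsal] while /k/ is [+dorsal], so the distinguishing features are [voice], [coronal], [dorsal].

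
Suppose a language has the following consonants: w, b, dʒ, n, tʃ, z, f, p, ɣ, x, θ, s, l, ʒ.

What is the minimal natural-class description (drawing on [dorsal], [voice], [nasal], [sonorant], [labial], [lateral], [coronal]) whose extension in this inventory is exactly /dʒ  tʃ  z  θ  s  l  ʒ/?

/dʒ, tʃ, z, θ, s, l, ʒ/ are all [−nasal], [+coronal], and no other segment in the inventory matches both values. Dropping any one of them over-generates: [+coronal] alone would also admit /n/; [−nasal] alone would also admit /w, b, f, p, …/. No other single listed feature picks out exactly this set either, so fewer than two features will not do.

[−nasal, +coronal]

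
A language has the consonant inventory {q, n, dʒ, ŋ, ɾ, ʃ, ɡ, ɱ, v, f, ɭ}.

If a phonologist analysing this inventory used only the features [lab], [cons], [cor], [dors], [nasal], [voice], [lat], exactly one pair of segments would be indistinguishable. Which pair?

On the given features, /ɾ/ and /dʒ/ have an identical profile: [-labial], [+consonantal], [+coronal], [-dorsal], [-nasal], [+voice], [-lateral]. No other two segments in the inventory coincide on all 7 features. (They do differ in [sonorant], [strident] and [anterior], which are not among the given features.)

ɾ, dʒ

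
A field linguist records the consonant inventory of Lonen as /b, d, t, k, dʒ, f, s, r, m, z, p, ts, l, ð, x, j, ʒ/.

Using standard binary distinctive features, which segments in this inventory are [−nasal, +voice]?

b, d, dʒ, r, z, l, ð, j, ʒ

Checking each segment against [−nasal], [+voice]: /b/ (voiced bilabial stop), /d/ (voiced alveolar stop), /dʒ/ (voiced postalveolar affricate), /r/ (alveolar trill), /z/ (voiced alveolar fricative), /l/ (alveolar lateral approximant), among others, satisfy every feature; every other segment in the inventory fails at least one.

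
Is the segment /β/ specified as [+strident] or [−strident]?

/β/ is the voiced bilabial fricative. The feature [strident] marks segments high-amplitude, high-frequency frication (the sibilants); /β/ lacks this property, so it is [−strident].

[−strident]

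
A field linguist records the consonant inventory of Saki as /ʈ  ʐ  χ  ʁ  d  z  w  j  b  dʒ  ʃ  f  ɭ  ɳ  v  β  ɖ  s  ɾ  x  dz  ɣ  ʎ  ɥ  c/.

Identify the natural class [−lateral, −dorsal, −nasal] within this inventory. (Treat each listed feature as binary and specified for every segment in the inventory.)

ʈ, ʐ, d, z, b, dʒ, ʃ, f, v, β, ɖ, s, ɾ, dz

Checking each segment against [−lateral], [−dorsal], [−nasal]: /ʈ/ (voiceless retroflex stop), /ʐ/ (voiced retroflex fricative), /d/ (voiced alveolar stop), /z/ (voiced alveolar fricative), /b/ (voiced bilabial stop), /dʒ/ (voiced postalveolar affricate), among others, satisfy every feature; every other segment in the inventory fails at least one.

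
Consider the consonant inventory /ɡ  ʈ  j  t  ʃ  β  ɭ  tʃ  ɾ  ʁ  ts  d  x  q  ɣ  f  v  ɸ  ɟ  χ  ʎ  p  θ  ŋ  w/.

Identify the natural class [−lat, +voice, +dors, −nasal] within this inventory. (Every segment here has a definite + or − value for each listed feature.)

ɡ, j, ʁ, ɣ, ɟ, w

Among the inventory, the [−lateral] segments are /ɡ, ʈ, j, t, ʃ, β, tʃ, ɾ, ʁ, ts, d, x, q, ɣ, f, v, ɸ, ɟ, χ, p, θ, ŋ, w/.
Intersecting with [+voice] gives /ɡ, j, β, ɾ, ʁ, d, ɣ, v, ɟ, ŋ, w/.
Intersecting with [+dorsal] gives /ɡ, j, ʁ, ɣ, ɟ, ŋ, w/.
Intersecting with [−nasal] leaves /ɡ, j, ʁ, ɣ, ɟ, w/.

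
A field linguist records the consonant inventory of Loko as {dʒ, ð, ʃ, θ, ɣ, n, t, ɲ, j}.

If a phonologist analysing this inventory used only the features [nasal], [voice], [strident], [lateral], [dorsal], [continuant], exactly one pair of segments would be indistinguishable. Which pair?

j, ɣ

/j/ (palatal glide) and /ɣ/ (voiced velar fricative) are both [−nasal], [+voice], [−strident], [−lateral], [+dorsal], [+continuant], so none of the listed features separates them. (They do differ in [sonorant] and [back], which are not among the given features.) Every other pair in the inventory differs on at least one listed feature.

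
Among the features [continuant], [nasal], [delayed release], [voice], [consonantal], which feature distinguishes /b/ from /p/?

The two segments share [−continuant], [−nasal], [−delayed release], [+consonantal]. The only feature from the list on which they differ: /b/ is [+voice] while /p/ is [−voice].

[voice]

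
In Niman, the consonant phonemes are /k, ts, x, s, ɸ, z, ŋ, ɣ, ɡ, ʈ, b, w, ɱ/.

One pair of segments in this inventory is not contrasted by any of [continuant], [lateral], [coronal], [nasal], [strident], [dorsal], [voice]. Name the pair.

Both /ɣ/ and /w/ are [+continuant], [-lateral], [-coronal], [-nasal], [-strident], [+dorsal], [+voice]. Since the list omits [sonorant], [labial] and [round] — which do distinguish the voiced velar fricative from the labial-velar glide — this pair collapses; all other pairs remain distinct.

ɣ, w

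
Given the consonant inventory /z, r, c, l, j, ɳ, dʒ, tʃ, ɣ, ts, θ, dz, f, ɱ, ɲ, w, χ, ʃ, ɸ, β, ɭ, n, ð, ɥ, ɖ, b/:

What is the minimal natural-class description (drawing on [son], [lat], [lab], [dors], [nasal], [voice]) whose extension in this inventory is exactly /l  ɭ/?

The target set is precisely the extension of [+lateral] in this inventory.

[+lat]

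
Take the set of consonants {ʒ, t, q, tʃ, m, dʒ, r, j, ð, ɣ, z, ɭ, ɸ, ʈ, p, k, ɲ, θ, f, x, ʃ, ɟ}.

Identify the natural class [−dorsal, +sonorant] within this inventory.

Checking each segment against [−dorsal], [+sonorant]: /m/ (bilabial nasal), /r/ (alveolar trill), /ɭ/ (retroflex lateral approximant) satisfy every feature; every other segment in the inventory fails at least one.

m, r, ɭ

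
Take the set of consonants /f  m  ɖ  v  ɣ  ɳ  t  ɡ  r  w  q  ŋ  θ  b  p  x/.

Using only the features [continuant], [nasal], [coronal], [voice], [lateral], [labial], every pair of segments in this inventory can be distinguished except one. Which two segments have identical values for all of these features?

v, w

On the given features, /v/ and /w/ have an identical profile: [+continuant], [-nasal], [-coronal], [+voice], [-lateral], [+labial]. No other two segments in the inventory coincide on all 6 features. (They do differ in [sonorant], [round] and [dorsal], which are not among the given features.)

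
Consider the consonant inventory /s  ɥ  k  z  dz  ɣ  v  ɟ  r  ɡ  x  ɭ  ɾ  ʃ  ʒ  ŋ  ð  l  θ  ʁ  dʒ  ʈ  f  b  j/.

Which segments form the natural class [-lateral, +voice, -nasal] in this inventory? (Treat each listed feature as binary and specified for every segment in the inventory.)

ɥ, z, dz, ɣ, v, ɟ, r, ɡ, ɾ, ʒ, ð, ʁ, dʒ, b, j

Eliminate segments failing any feature: /s, k, x, ʃ, θ, ʈ, f/ are [-voice]; /ɭ, l/ are [+lateral]; /ŋ/ is [+nasal]. The remaining /ɥ, z, dz, ɣ, v, ɟ, r, ɡ, ɾ, ʒ, ð, ʁ, dʒ, b, j/ satisfy [-lateral], [+voice], [-nasal].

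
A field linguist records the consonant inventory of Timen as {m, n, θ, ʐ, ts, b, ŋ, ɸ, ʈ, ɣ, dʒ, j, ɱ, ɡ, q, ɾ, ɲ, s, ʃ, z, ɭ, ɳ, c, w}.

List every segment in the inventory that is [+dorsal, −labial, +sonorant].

ŋ, j, ɲ

Among the inventory, the [+dorsal] segments are /ŋ, ɣ, j, ɡ, q, ɲ, c, w/.
Intersecting with [−labial] gives /ŋ, ɣ, j, ɡ, q, ɲ, c/.
Then [+sonorant] leaves /ŋ, j, ɲ/.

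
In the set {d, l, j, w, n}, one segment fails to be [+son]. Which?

/d/ is the voiced alveolar stop, which is [−sonorant]; the rest — /j, l, w, n/ — are [+sonorant].

d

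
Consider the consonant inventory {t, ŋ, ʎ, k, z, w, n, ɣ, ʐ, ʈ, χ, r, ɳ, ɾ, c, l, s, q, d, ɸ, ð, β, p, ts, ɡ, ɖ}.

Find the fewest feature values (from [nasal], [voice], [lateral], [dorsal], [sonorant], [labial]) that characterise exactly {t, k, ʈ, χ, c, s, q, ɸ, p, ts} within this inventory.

[-voice]

Every target segment is [-voice] and no other inventory member is, so one feature is enough.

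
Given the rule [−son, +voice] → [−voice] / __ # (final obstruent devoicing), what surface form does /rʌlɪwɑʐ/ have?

[rʌlɪwɑʂ]

Only the final segment /ʐ/ is both word-final and matches the structural description. It is a voiced retroflex fricative, so [−son, +voice] holds; changing it to [−voice] with all other features held fixed yields /ʂ/ (voiceless retroflex fricative). No other segment meets both the structural description and the environment, so the output is [rʌlɪwɑʂ].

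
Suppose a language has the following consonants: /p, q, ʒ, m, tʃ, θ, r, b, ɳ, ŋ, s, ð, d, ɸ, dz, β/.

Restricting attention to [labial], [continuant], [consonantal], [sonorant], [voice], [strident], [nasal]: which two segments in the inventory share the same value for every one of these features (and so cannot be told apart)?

On the given features, /ɳ/ and /ŋ/ have an identical profile: [−labial], [−continuant], [+consonantal], [+sonorant], [+voice], [−strident], [+nasal]. No other two segments in the inventory coincide on all 7 features. (They do differ in [coronal] and [dorsal], which are not among the given features.)

ɳ, ŋ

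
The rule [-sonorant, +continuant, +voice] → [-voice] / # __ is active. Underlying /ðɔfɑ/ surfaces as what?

[θɔfɑ]

/ð/ satisfies [-sonorant, +continuant, +voice] and sits in # __. The [-voice] counterpart of the voiced dental fricative is /θ/. Other segments in /ðɔfɑ/ either fail the structural description or are not in the environment, so the surface form is [θɔfɑ].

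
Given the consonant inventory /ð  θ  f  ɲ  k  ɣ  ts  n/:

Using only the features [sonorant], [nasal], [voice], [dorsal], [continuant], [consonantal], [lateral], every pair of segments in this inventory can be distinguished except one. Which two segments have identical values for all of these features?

/f/ (voiceless labiodental fricative) and /θ/ (voiceless dental fricative) are both [−sonorant], [−nasal], [−voice], [−dorsal], [+continuant], [+consonantal], [−lateral], so none of the listed features separates them. (They do differ in [labial] and [coronal], which are not among the given features.) Every other pair in the inventory differs on at least one listed feature.

f, θ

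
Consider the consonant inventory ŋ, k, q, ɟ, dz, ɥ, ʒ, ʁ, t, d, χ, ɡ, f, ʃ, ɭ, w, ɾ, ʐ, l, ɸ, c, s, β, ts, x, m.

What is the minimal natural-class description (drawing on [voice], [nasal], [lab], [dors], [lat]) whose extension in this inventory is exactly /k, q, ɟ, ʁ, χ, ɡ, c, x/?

The class [−nasal], [−labial], [+dorsal] has exactly /k, q, ɟ, ʁ, χ, ɡ, c, x/ as its extension in this inventory. No smaller conjunction from the listed features achieves this: [−labial, +dorsal] alone would also admit /ŋ/; [−nasal, +dorsal] alone would also admit /ɥ, w/; [−nasal, −labial] alone would also admit /dz, ʒ, t, d, …/; and checking the remaining two-feature bundles turns up none with this extension.

[−nasal, −lab, +dors]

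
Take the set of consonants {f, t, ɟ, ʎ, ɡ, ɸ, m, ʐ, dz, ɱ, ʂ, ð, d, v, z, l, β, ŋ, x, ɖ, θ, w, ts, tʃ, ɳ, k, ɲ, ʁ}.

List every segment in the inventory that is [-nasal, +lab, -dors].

f, ɸ, v, β

Checking each segment against [-nasal], [+labial], [-dorsal]: /f/ (voiceless labiodental fricative), /ɸ/ (voiceless bilabial fricative), /v/ (voiced labiodental fricative), /β/ (voiced bilabial fricative) satisfy every feature; every other segment in the inventory fails at least one.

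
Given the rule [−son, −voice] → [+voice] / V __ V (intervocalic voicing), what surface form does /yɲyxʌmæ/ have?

[yɲyɣʌmæ]

The only segment in the rule's environment that also matches [−son, −voice] is /x/. Applying [+voice] turns the voiceless velar fricative into /ɣ/ (voiced velar fricative), giving [yɲyɣʌmæ].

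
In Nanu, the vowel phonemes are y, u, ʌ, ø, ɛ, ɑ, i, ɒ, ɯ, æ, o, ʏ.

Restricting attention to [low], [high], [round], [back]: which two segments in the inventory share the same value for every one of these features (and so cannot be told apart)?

y, ʏ

Both /y/ and /ʏ/ are [-low], [+high], [+round], [-back]. Since the list omits [tense] — which does distinguish the high front rounded tense vowel from the high front rounded lax vowel — this pair collapses; all other pairs remain distinct.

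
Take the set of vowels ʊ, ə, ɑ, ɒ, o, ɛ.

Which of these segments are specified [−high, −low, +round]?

Among the inventory, the [−high] segments are /ə, ɑ, ɒ, o, ɛ/.
Of those, [−low] gives /ə, o, ɛ/.
Among these, [+round] leaves /o/.

o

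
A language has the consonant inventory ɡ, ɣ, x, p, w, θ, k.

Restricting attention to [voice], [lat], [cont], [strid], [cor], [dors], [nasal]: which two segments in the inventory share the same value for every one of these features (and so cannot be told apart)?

Both /w/ and /ɣ/ are [+voice], [-lateral], [+continuant], [-strident], [-coronal], [+dorsal], [-nasal]. Since the list omits [sonorant], [labial] and [round] — which do distinguish the labial-velar glide from the voiced velar fricative — this pair collapses; all other pairs remain distinct.

w, ɣ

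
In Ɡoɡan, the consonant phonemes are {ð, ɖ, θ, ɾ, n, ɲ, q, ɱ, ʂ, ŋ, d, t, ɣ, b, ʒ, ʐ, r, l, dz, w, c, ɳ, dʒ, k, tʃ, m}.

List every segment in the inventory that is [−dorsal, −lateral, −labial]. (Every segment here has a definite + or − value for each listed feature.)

ð, ɖ, θ, ɾ, n, ʂ, d, t, ʒ, ʐ, r, dz, ɳ, dʒ, tʃ

Checking each segment against [−dorsal], [−lateral], [−labial]: /ð/ (voiced dental fricative), /ɖ/ (voiced retroflex stop), /θ/ (voiceless dental fricative), /ɾ/ (alveolar tap), /n/ (alveolar nasal), /ʂ/ (voiceless retroflex fricative), among others, satisfy every feature; every other segment in the inventory fails at least one.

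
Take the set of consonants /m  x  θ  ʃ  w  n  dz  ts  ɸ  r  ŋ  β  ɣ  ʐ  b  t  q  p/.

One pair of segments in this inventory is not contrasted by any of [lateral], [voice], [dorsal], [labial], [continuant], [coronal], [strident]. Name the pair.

Both /b/ and /m/ are [−lateral], [+voice], [−dorsal], [+labial], [−continuant], [−coronal], [−strident]. Since the list omits [sonorant] and [nasal] — which do distinguish the voiced bilabial stop from the bilabial nasal — this pair collapses; all other pairs remain distinct.

b, m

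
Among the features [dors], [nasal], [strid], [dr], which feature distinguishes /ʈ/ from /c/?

[dorsal]

The two segments share [−nasal], [−strident], [−delayed release]. The only feature from the list on which they differ: /ʈ/ is [−dorsal] while /c/ is [+dorsal].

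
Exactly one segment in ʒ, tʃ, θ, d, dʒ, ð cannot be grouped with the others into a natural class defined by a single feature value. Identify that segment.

/ʒ, dʒ, tʃ, θ, ð/ are all [+distributed], but /d/ (voiced alveolar stop) is [-distributed]. No other single segment can be removed to leave a set sharing one feature value that the removed segment lacks, so /d/ is the odd one out.

d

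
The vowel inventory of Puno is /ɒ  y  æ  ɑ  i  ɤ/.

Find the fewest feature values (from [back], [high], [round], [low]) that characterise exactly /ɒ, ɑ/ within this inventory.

The class [+low], [+back] has exactly /ɒ, ɑ/ as its extension in this inventory. No smaller conjunction from the listed features achieves this: [+back] alone would also admit /ɤ/; [+low] alone would also admit /æ/; and checking the remaining single features turns up none with this extension.

[+low, +back]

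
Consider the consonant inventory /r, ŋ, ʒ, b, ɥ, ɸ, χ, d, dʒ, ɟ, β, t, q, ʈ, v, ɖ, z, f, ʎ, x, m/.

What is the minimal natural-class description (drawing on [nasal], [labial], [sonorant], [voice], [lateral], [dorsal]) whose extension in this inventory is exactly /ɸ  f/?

/ɸ, f/ are all [−voice], [+labial], and no other segment in the inventory matches both values. Dropping any one of them over-generates: [+labial] alone would also admit /b, ɥ, β, v, …/; [−voice] alone would also admit /χ, t, q, ʈ, …/. No other single listed feature picks out exactly this set either, so fewer than two features will not do.

[−voice, +labial]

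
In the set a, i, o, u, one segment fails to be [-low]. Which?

/a/ is the low unrounded vowel, which is [+low]; the rest — /u, i, o/ — are [-low].

a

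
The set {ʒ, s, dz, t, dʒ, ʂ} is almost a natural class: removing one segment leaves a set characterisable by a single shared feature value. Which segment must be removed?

[strident] groups all but one: /dʒ, ʒ, s, dz, ʂ/ share [+strident] while /t/ (voiceless alveolar stop) alone is [−strident]. Removing any other segment would not leave a single-feature class that excludes it.

t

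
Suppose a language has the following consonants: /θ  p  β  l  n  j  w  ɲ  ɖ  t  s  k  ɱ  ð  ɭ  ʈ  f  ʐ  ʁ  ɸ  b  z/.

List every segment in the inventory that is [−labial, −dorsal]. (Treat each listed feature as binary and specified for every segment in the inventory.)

θ, l, n, ɖ, t, s, ð, ɭ, ʈ, ʐ, z

Eliminate segments failing any feature: /p, β, w, ɱ, f, ɸ, b/ are [+labial]; /j, ɲ, k, ʁ/ are [+dorsal]. The remaining /θ, l, n, ɖ, t, s, ð, ɭ, ʈ, ʐ, z/ satisfy [−labial], [−dorsal].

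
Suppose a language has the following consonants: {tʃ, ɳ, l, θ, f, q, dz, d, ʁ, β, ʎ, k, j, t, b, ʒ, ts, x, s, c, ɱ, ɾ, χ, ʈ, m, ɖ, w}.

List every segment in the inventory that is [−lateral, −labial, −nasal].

Eliminate segments failing any feature: /ɳ/ is [+nasal]; /l, ʎ/ are [+lateral]; /f, β, b, ɱ, m, w/ are [+labial]. The remaining /tʃ, θ, q, dz, d, ʁ, k, j, t, ʒ, ts, x, s, c, ɾ, χ, ʈ, ɖ/ satisfy [−lateral], [−labial], [−nasal].

tʃ, θ, q, dz, d, ʁ, k, j, t, ʒ, ts, x, s, c, ɾ, χ, ʈ, ɖ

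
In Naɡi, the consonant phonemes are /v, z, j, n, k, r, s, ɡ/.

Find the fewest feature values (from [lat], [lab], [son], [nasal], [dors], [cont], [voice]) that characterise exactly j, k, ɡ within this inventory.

/j, k, ɡ/ are exactly the [+dorsal] segments in the inventory, so a single feature suffices.

[+dors]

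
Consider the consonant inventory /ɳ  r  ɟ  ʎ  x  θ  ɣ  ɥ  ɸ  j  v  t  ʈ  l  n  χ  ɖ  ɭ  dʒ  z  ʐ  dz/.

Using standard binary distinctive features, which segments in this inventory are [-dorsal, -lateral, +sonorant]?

ɳ, r, n

Checking each segment against [-dorsal], [-lateral], [+sonorant]: /ɳ/ (retroflex nasal), /r/ (alveolar trill), /n/ (alveolar nasal) satisfy every feature; every other segment in the inventory fails at least one.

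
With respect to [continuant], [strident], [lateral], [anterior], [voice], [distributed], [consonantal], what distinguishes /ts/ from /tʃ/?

/ts/ (voiceless alveolar affricate) and /tʃ/ (voiceless postalveolar affricate) agree on [-continuant], [+strident], [-lateral], [-voice], [+consonantal]. They differ on [anterior] (/ts/ [+], /tʃ/ [-]), [distributed] (/ts/ [-], /tʃ/ [+]).

[anterior], [distributed]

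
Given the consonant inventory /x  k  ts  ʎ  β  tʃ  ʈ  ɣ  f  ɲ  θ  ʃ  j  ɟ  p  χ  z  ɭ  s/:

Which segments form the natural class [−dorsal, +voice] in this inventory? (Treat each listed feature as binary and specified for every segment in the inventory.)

The [−dorsal] segments are /ts, β, tʃ, ʈ, f, θ, ʃ, p, z, ɭ, s/.
Within that set, [+voice] leaves /β, z, ɭ/.

β, z, ɭ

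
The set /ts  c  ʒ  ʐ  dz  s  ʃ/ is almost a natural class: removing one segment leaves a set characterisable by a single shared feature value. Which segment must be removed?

c

[strident] (equivalently [dorsal]) groups all but one: /ʃ, ts, ʒ, s, dz, ʐ/ share [+strident] while /c/ (voiceless palatal stop) alone is [-strident]. Removing any other segment would not leave a single-feature class that excludes it.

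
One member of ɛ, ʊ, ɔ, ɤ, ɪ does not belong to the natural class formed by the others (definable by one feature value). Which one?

The remaining segments after removing /ɤ/ share [−tense]; /ɤ/ (mid back unrounded tense vowel) is [+tense]. For every other candidate removal, the leftover set fails to share any single feature value that the removed segment lacks.

ɤ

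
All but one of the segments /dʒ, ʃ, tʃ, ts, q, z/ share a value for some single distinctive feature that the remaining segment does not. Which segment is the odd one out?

q

[strident] (equivalently [coronal], [dorsal]) groups all but one: /z, dʒ, ʃ, ts, tʃ/ share [+strident] while /q/ (voiceless uvular stop) alone is [−strident]. Removing any other segment would not leave a single-feature class that excludes it.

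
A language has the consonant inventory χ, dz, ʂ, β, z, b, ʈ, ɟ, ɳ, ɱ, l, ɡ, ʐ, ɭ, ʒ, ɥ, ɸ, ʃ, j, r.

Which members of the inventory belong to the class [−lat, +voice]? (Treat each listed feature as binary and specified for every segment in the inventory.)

dz, β, z, b, ɟ, ɳ, ɱ, ɡ, ʐ, ʒ, ɥ, j, r

First, the [−lateral] segments are /χ, dz, ʂ, β, z, b, ʈ, ɟ, ɳ, ɱ, ɡ, ʐ, ʒ, ɥ, ɸ, ʃ, j, r/.
Among these, [+voice] leaves /dz, β, z, b, ɟ, ɳ, ɱ, ɡ, ʐ, ʒ, ɥ, j, r/.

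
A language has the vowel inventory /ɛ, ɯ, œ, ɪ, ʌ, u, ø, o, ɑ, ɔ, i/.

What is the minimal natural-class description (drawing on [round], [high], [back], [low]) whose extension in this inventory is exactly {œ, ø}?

[−back, +round]

The class [−back], [+round] has exactly /œ, ø/ as its extension in this inventory. No smaller conjunction from the listed features achieves this: [+round] alone would also admit /u, o, ɔ/; [−back] alone would also admit /ɛ, ɪ, i/; and checking the remaining single features turns up none with this extension.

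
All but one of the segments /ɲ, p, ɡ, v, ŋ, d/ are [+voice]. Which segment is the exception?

/p/ is the voiceless bilabial stop, which is [−voice]; the rest — /ɡ, d, v, ɲ, ŋ/ — are [+voice].

p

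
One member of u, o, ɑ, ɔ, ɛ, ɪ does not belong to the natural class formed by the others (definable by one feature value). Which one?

ɑ

The remaining segments after removing /ɑ/ share [−low]; /ɑ/ (low back unrounded vowel) is [+low]. For every other candidate removal, the leftover set fails to share any single feature value that the removed segment lacks.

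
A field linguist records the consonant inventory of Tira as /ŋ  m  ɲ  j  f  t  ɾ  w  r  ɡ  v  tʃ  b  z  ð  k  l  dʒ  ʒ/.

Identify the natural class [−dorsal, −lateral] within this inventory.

The [−dorsal] segments are /m, f, t, ɾ, r, v, tʃ, b, z, ð, l, dʒ, ʒ/.
Within that set, [−lateral] leaves /m, f, t, ɾ, r, v, tʃ, b, z, ð, dʒ, ʒ/.

m, f, t, ɾ, r, v, tʃ, b, z, ð, dʒ, ʒ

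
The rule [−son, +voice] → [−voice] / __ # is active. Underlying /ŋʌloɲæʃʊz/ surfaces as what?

[ŋʌloɲæʃʊs]

The only segment in the rule's environment that also matches [−son, +voice] is /z/. Applying [−voice] turns the voiced alveolar fricative into /s/ (voiceless alveolar fricative), giving [ŋʌloɲæʃʊs].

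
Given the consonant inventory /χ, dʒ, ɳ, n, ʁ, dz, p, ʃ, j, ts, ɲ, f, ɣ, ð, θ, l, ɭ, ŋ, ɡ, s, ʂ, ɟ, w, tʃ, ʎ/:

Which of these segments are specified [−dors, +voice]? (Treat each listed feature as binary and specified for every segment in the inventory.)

Eliminate segments failing any feature: /χ, ʁ, j, ɲ, ɣ, ŋ, ɡ, ɟ, w, ʎ/ are [+dorsal]; /p, ʃ, ts, f, θ, s, ʂ, tʃ/ are [−voice]. The remaining /dʒ, ɳ, n, dz, ð, l, ɭ/ satisfy [−dorsal], [+voice].

dʒ, ɳ, n, dz, ð, l, ɭ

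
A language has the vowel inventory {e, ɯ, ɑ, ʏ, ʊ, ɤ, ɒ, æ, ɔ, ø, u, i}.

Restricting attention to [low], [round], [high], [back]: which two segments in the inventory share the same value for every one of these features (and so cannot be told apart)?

On the given features, /ʊ/ and /u/ have an identical profile: [−low], [+round], [+high], [+back]. No other two segments in the inventory coincide on all 4 features. (They do differ in [tense], which is not among the given features.)

ʊ, u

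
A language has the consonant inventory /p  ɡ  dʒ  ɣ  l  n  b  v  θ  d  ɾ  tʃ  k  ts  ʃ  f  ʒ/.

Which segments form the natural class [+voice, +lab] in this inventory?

Eliminate segments failing any feature: /p, θ, tʃ, k, ts, ʃ, f/ are [−voice]; /ɡ, dʒ, ɣ, l, n, d, ɾ, ʒ/ are [−labial]. The remaining /b, v/ satisfy [+voice], [+labial].

b, v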